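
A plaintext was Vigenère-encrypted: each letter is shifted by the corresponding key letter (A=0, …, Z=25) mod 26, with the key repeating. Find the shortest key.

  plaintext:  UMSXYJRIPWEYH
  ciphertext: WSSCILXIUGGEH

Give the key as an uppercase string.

  i= 0: W-U =  2 → C
  i= 1: S-M =  6 → G
  i= 2: S-S =  0 → A
  i= 3: C-X =  5 → F
  i= 4: I-Y = 10 → K
  i= 5: L-J =  2 → C
  i= 6: X-R =  6 → G
  i= 7: I-I =  0 → A
  i= 8: U-P =  5 → F
  i= 9: G-W = 10 → K
  i=10: G-E =  2 → C
  i=11: E-Y =  6 → G
  i=12: H-H =  0 → A
  shifts repeat with period 5: CGAFK

CGAFK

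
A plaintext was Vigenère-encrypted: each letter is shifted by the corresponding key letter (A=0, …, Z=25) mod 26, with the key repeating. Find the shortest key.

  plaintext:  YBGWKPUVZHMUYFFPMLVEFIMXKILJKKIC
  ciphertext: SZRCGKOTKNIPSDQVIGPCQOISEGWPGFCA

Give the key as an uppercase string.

  i= 0: S-Y = 20 → U
  i= 1: Z-B = 24 → Y
  i= 2: R-G = 11 → L
  i= 3: C-W =  6 → G
  i= 4: G-K = 22 → W
  i= 5: K-P = 21 → V
  i= 6: O-U = 20 → U
  i= 7: T-V = 24 → Y
  i= 8: K-Z = 11 → L
  i= 9: N-H =  6 → G
  i=10: I-M = 22 → W
  i=11: P-U = 21 → V
  i=12: S-Y = 20 → U
  i=13: D-F = 24 → Y
  i=14: Q-F = 11 → L
  i=15: V-P =  6 → G
  i=16: I-M = 22 → W
  i=17: G-L = 21 → V
  i=18: P-V = 20 → U
  i=19: C-E = 24 → Y
  i=20: Q-F = 11 → L
  i=21: O-I =  6 → G
  i=22: I-M = 22 → W
  i=23: S-X = 21 → V
  i=24: E-K = 20 → U
  i=25: G-I = 24 → Y
  i=26: W-L = 11 → L
  i=27: P-J =  6 → G
  i=28: G-K = 22 → W
  i=29: F-K = 21 → V
  i=30: C-I = 20 → U
  i=31: A-C = 24 → Y
  shifts repeat with period 6: UYLGWV

UYLGWV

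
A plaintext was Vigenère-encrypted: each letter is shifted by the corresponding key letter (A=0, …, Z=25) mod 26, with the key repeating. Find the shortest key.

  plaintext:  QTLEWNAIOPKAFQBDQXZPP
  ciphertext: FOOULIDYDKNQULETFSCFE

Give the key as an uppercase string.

PVDQ

  i= 0: F-Q = 15 → P
  i= 1: O-T = 21 → V
  i= 2: O-L =  3 → D
  i= 3: U-E = 16 → Q
  i= 4: L-W = 15 → P
  i= 5: I-N = 21 → V
  i= 6: D-A =  3 → D
  i= 7: Y-I = 16 → Q
  i= 8: D-O = 15 → P
  i= 9: K-P = 21 → V
  i=10: N-K =  3 → D
  i=11: Q-A = 16 → Q
  i=12: U-F = 15 → P
  i=13: L-Q = 21 → V
  i=14: E-B =  3 → D
  i=15: T-D = 16 → Q
  i=16: F-Q = 15 → P
  i=17: S-X = 21 → V
  i=18: C-Z =  3 → D
  i=19: F-P = 16 → Q
  i=20: E-P = 15 → P
  shifts repeat with period 4: PVDQ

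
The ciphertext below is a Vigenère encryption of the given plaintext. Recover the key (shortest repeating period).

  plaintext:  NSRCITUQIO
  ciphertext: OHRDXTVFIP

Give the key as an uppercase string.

  i= 0: O-N =  1 → B
  i= 1: H-S = 15 → P
  i= 2: R-R =  0 → A
  i= 3: D-C =  1 → B
  i= 4: X-I = 15 → P
  i= 5: T-T =  0 → A
  i= 6: V-U =  1 → B
  i= 7: F-Q = 15 → P
  i= 8: I-I =  0 → A
  i= 9: P-O =  1 → B
  shifts repeat with period 3: BPA

BPA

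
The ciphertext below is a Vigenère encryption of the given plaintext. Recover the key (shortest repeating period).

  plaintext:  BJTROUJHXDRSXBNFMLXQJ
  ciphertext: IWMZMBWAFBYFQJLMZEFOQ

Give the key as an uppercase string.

  i= 0: I-B =  7 → H
  i= 1: W-J = 13 → N
  i= 2: M-T = 19 → T
  i= 3: Z-R =  8 → I
  i= 4: M-O = 24 → Y
  i= 5: B-U =  7 → H
  i= 6: W-J = 13 → N
  i= 7: A-H = 19 → T
  i= 8: F-X =  8 → I
  i= 9: B-D = 24 → Y
  i=10: Y-R =  7 → H
  i=11: F-S = 13 → N
  i=12: Q-X = 19 → T
  i=13: J-B =  8 → I
  i=14: L-N = 24 → Y
  i=15: M-F =  7 → H
  i=16: Z-M = 13 → N
  i=17: E-L = 19 → T
  i=18: F-X =  8 → I
  i=19: O-Q = 24 → Y
  i=20: Q-J =  7 → H
  shifts repeat with period 5: HNTIY

HNTIY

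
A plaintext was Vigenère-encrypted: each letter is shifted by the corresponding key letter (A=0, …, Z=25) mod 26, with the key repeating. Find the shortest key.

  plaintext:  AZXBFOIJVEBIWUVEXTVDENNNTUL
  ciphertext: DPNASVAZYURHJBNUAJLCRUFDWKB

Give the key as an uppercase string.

DQQZNHSQ

  i= 0: D-A =  3 → D
  i= 1: P-Z = 16 → Q
  i= 2: N-X = 16 → Q
  i= 3: A-B = 25 → Z
  i= 4: S-F = 13 → N
  i= 5: V-O =  7 → H
  i= 6: A-I = 18 → S
  i= 7: Z-J = 16 → Q
  i= 8: Y-V =  3 → D
  i= 9: U-E = 16 → Q
  i=10: R-B = 16 → Q
  i=11: H-I = 25 → Z
  i=12: J-W = 13 → N
  i=13: B-U =  7 → H
  i=14: N-V = 18 → S
  i=15: U-E = 16 → Q
  i=16: A-X =  3 → D
  i=17: J-T = 16 → Q
  i=18: L-V = 16 → Q
  i=19: C-D = 25 → Z
  i=20: R-E = 13 → N
  i=21: U-N =  7 → H
  i=22: F-N = 18 → S
  i=23: D-N = 16 → Q
  i=24: W-T =  3 → D
  i=25: K-U = 16 → Q
  i=26: B-L = 16 → Q
  shifts repeat with period 8: DQQZNHSQ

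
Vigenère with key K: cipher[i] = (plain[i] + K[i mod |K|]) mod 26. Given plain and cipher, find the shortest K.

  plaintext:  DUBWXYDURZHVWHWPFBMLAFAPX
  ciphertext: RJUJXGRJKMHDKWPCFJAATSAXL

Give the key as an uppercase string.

OPTNAI

  i= 0: R-D = 14 → O
  i= 1: J-U = 15 → P
  i= 2: U-B = 19 → T
  i= 3: J-W = 13 → N
  i= 4: X-X =  0 → A
  i= 5: G-Y =  8 → I
  i= 6: R-D = 14 → O
  i= 7: J-U = 15 → P
  i= 8: K-R = 19 → T
  i= 9: M-Z = 13 → N
  i=10: H-H =  0 → A
  i=11: D-V =  8 → I
  i=12: K-W = 14 → O
  i=13: W-H = 15 → P
  i=14: P-W = 19 → T
  i=15: C-P = 13 → N
  i=16: F-F =  0 → A
  i=17: J-B =  8 → I
  i=18: A-M = 14 → O
  i=19: A-L = 15 → P
  i=20: T-A = 19 → T
  i=21: S-F = 13 → N
  i=22: A-A =  0 → A
  i=23: X-P =  8 → I
  i=24: L-X = 14 → O
  shifts repeat with period 6: OPTNAI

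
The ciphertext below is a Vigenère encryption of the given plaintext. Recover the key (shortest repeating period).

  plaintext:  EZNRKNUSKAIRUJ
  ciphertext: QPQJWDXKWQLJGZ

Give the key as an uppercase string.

  i= 0: Q-E = 12 → M
  i= 1: P-Z = 16 → Q
  i= 2: Q-N =  3 → D
  i= 3: J-R = 18 → S
  i= 4: W-K = 12 → M
  i= 5: D-N = 16 → Q
  i= 6: X-U =  3 → D
  i= 7: K-S = 18 → S
  i= 8: W-K = 12 → M
  i= 9: Q-A = 16 → Q
  i=10: L-I =  3 → D
  i=11: J-R = 18 → S
  i=12: G-U = 12 → M
  i=13: Z-J = 16 → Q
  shifts repeat with period 4: MQDS

MQDS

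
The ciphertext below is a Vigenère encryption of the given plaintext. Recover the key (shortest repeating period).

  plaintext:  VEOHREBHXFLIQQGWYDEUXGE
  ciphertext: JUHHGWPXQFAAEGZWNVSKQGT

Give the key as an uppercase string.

OQTAPS

  i= 0: J-V = 14 → O
  i= 1: U-E = 16 → Q
  i= 2: H-O = 19 → T
  i= 3: H-H =  0 → A
  i= 4: G-R = 15 → P
  i= 5: W-E = 18 → S
  i= 6: P-B = 14 → O
  i= 7: X-H = 16 → Q
  i= 8: Q-X = 19 → T
  i= 9: F-F =  0 → A
  i=10: A-L = 15 → P
  i=11: A-I = 18 → S
  i=12: E-Q = 14 → O
  i=13: G-Q = 16 → Q
  i=14: Z-G = 19 → T
  i=15: W-W =  0 → A
  i=16: N-Y = 15 → P
  i=17: V-D = 18 → S
  i=18: S-E = 14 → O
  i=19: K-U = 16 → Q
  i=20: Q-X = 19 → T
  i=21: G-G =  0 → A
  i=22: T-E = 15 → P
  shifts repeat with period 6: OQTAPS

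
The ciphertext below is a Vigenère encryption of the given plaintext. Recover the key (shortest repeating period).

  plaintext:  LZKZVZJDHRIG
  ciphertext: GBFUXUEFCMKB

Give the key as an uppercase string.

VCV

  i= 0: G-L = 21 → V
  i= 1: B-Z =  2 → C
  i= 2: F-K = 21 → V
  i= 3: U-Z = 21 → V
  i= 4: X-V =  2 → C
  i= 5: U-Z = 21 → V
  i= 6: E-J = 21 → V
  i= 7: F-D =  2 → C
  i= 8: C-H = 21 → V
  i= 9: M-R = 21 → V
  i=10: K-I =  2 → C
  i=11: B-G = 21 → V
  shifts repeat with period 3: VCV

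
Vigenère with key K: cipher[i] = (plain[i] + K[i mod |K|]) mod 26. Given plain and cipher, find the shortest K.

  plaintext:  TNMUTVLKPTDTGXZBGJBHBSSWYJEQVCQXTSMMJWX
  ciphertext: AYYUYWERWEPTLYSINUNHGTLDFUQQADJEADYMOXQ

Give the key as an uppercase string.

HLMAFBTH

  i= 0: A-T =  7 → H
  i= 1: Y-N = 11 → L
  i= 2: Y-M = 12 → M
  i= 3: U-U =  0 → A
  i= 4: Y-T =  5 → F
  i= 5: W-V =  1 → B
  i= 6: E-L = 19 → T
  i= 7: R-K =  7 → H
  i= 8: W-P =  7 → H
  i= 9: E-T = 11 → L
  i=10: P-D = 12 → M
  i=11: T-T =  0 → A
  i=12: L-G =  5 → F
  i=13: Y-X =  1 → B
  i=14: S-Z = 19 → T
  i=15: I-B =  7 → H
  i=16: N-G =  7 → H
  i=17: U-J = 11 → L
  i=18: N-B = 12 → M
  i=19: H-H =  0 → A
  i=20: G-B =  5 → F
  i=21: T-S =  1 → B
  i=22: L-S = 19 → T
  i=23: D-W =  7 → H
  i=24: F-Y =  7 → H
  i=25: U-J = 11 → L
  i=26: Q-E = 12 → M
  i=27: Q-Q =  0 → A
  i=28: A-V =  5 → F
  i=29: D-C =  1 → B
  i=30: J-Q = 19 → T
  i=31: E-X =  7 → H
  i=32: A-T =  7 → H
  i=33: D-S = 11 → L
  i=34: Y-M = 12 → M
  i=35: M-M =  0 → A
  i=36: O-J =  5 → F
  i=37: X-W =  1 → B
  i=38: Q-X = 19 → T
  shifts repeat with period 8: HLMAFBTH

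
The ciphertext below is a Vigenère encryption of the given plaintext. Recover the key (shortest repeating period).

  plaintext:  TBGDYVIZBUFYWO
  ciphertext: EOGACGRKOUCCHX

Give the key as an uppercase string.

  i= 0: E-T = 11 → L
  i= 1: O-B = 13 → N
  i= 2: G-G =  0 → A
  i= 3: A-D = 23 → X
  i= 4: C-Y =  4 → E
  i= 5: G-V = 11 → L
  i= 6: R-I =  9 → J
  i= 7: K-Z = 11 → L
  i= 8: O-B = 13 → N
  i= 9: U-U =  0 → A
  i=10: C-F = 23 → X
  i=11: C-Y =  4 → E
  i=12: H-W = 11 → L
  i=13: X-O =  9 → J
  shifts repeat with period 7: LNAXELJ

LNAXELJ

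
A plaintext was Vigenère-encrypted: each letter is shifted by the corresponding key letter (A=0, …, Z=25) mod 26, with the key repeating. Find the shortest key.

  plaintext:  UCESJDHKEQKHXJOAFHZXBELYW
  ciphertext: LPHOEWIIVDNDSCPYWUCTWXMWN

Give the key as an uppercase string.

  i= 0: L-U = 17 → R
  i= 1: P-C = 13 → N
  i= 2: H-E =  3 → D
  i= 3: O-S = 22 → W
  i= 4: E-J = 21 → V
  i= 5: W-D = 19 → T
  i= 6: I-H =  1 → B
  i= 7: I-K = 24 → Y
  i= 8: V-E = 17 → R
  i= 9: D-Q = 13 → N
  i=10: N-K =  3 → D
  i=11: D-H = 22 → W
  i=12: S-X = 21 → V
  i=13: C-J = 19 → T
  i=14: P-O =  1 → B
  i=15: Y-A = 24 → Y
  i=16: W-F = 17 → R
  i=17: U-H = 13 → N
  i=18: C-Z =  3 → D
  i=19: T-X = 22 → W
  i=20: W-B = 21 → V
  i=21: X-E = 19 → T
  i=22: M-L =  1 → B
  i=23: W-Y = 24 → Y
  i=24: N-W = 17 → R
  shifts repeat with period 8: RNDWVTBY

RNDWVTBY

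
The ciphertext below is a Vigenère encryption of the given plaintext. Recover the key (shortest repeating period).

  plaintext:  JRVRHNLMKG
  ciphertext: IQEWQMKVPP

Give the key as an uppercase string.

  i= 0: I-J = 25 → Z
  i= 1: Q-R = 25 → Z
  i= 2: E-V =  9 → J
  i= 3: W-R =  5 → F
  i= 4: Q-H =  9 → J
  i= 5: M-N = 25 → Z
  i= 6: K-L = 25 → Z
  i= 7: V-M =  9 → J
  i= 8: P-K =  5 → F
  i= 9: P-G =  9 → J
  shifts repeat with period 5: ZZJFJ

ZZJFJ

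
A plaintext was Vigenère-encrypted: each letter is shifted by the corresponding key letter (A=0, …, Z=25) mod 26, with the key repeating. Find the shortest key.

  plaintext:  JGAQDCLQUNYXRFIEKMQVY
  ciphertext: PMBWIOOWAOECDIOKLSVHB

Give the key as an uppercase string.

  i= 0: P-J =  6 → G
  i= 1: M-G =  6 → G
  i= 2: B-A =  1 → B
  i= 3: W-Q =  6 → G
  i= 4: I-D =  5 → F
  i= 5: O-C = 12 → M
  i= 6: O-L =  3 → D
  i= 7: W-Q =  6 → G
  i= 8: A-U =  6 → G
  i= 9: O-N =  1 → B
  i=10: E-Y =  6 → G
  i=11: C-X =  5 → F
  i=12: D-R = 12 → M
  i=13: I-F =  3 → D
  i=14: O-I =  6 → G
  i=15: K-E =  6 → G
  i=16: L-K =  1 → B
  i=17: S-M =  6 → G
  i=18: V-Q =  5 → F
  i=19: H-V = 12 → M
  i=20: B-Y =  3 → D
  shifts repeat with period 7: GGBGFMD

GGBGFMD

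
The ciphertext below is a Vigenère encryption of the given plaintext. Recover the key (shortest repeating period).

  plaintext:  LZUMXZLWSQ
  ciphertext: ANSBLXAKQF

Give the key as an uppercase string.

  i= 0: A-L = 15 → P
  i= 1: N-Z = 14 → O
  i= 2: S-U = 24 → Y
  i= 3: B-M = 15 → P
  i= 4: L-X = 14 → O
  i= 5: X-Z = 24 → Y
  i= 6: A-L = 15 → P
  i= 7: K-W = 14 → O
  i= 8: Q-S = 24 → Y
  i= 9: F-Q = 15 → P
  shifts repeat with period 3: POY

POY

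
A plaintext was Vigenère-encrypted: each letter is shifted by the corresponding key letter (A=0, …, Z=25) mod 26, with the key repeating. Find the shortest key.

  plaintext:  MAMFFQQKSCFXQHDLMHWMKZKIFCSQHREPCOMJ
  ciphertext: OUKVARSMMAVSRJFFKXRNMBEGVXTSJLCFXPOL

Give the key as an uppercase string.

CUYQVBC

  i= 0: O-M =  2 → C
  i= 1: U-A = 20 → U
  i= 2: K-M = 24 → Y
  i= 3: V-F = 16 → Q
  i= 4: A-F = 21 → V
  i= 5: R-Q =  1 → B
  i= 6: S-Q =  2 → C
  i= 7: M-K =  2 → C
  i= 8: M-S = 20 → U
  i= 9: A-C = 24 → Y
  i=10: V-F = 16 → Q
  i=11: S-X = 21 → V
  i=12: R-Q =  1 → B
  i=13: J-H =  2 → C
  i=14: F-D =  2 → C
  i=15: F-L = 20 → U
  i=16: K-M = 24 → Y
  i=17: X-H = 16 → Q
  i=18: R-W = 21 → V
  i=19: N-M =  1 → B
  i=20: M-K =  2 → C
  i=21: B-Z =  2 → C
  i=22: E-K = 20 → U
  i=23: G-I = 24 → Y
  i=24: V-F = 16 → Q
  i=25: X-C = 21 → V
  i=26: T-S =  1 → B
  i=27: S-Q =  2 → C
  i=28: J-H =  2 → C
  i=29: L-R = 20 → U
  i=30: C-E = 24 → Y
  i=31: F-P = 16 → Q
  i=32: X-C = 21 → V
  i=33: P-O =  1 → B
  i=34: O-M =  2 → C
  i=35: L-J =  2 → C
  shifts repeat with period 7: CUYQVBC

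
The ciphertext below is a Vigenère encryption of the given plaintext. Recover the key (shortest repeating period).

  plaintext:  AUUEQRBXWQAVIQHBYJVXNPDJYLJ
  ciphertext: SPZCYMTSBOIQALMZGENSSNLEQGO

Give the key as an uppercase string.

  i= 0: S-A = 18 → S
  i= 1: P-U = 21 → V
  i= 2: Z-U =  5 → F
  i= 3: C-E = 24 → Y
  i= 4: Y-Q =  8 → I
  i= 5: M-R = 21 → V
  i= 6: T-B = 18 → S
  i= 7: S-X = 21 → V
  i= 8: B-W =  5 → F
  i= 9: O-Q = 24 → Y
  i=10: I-A =  8 → I
  i=11: Q-V = 21 → V
  i=12: A-I = 18 → S
  i=13: L-Q = 21 → V
  i=14: M-H =  5 → F
  i=15: Z-B = 24 → Y
  i=16: G-Y =  8 → I
  i=17: E-J = 21 → V
  i=18: N-V = 18 → S
  i=19: S-X = 21 → V
  i=20: S-N =  5 → F
  i=21: N-P = 24 → Y
  i=22: L-D =  8 → I
  i=23: E-J = 21 → V
  i=24: Q-Y = 18 → S
  i=25: G-L = 21 → V
  i=26: O-J =  5 → F
  shifts repeat with period 6: SVFYIV

SVFYIV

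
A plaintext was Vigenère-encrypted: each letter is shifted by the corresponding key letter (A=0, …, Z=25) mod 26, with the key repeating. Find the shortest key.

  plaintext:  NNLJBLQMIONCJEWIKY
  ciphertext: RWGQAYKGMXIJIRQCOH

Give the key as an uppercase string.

  i= 0: R-N =  4 → E
  i= 1: W-N =  9 → J
  i= 2: G-L = 21 → V
  i= 3: Q-J =  7 → H
  i= 4: A-B = 25 → Z
  i= 5: Y-L = 13 → N
  i= 6: K-Q = 20 → U
  i= 7: G-M = 20 → U
  i= 8: M-I =  4 → E
  i= 9: X-O =  9 → J
  i=10: I-N = 21 → V
  i=11: J-C =  7 → H
  i=12: I-J = 25 → Z
  i=13: R-E = 13 → N
  i=14: Q-W = 20 → U
  i=15: C-I = 20 → U
  i=16: O-K =  4 → E
  i=17: H-Y =  9 → J
  shifts repeat with period 8: EJVHZNUU

EJVHZNUU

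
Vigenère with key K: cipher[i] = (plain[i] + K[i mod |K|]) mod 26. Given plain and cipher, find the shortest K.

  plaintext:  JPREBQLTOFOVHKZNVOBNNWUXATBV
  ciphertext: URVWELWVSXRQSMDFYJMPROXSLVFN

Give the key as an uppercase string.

LCESDV

  i= 0: U-J = 11 → L
  i= 1: R-P =  2 → C
  i= 2: V-R =  4 → E
  i= 3: W-E = 18 → S
  i= 4: E-B =  3 → D
  i= 5: L-Q = 21 → V
  i= 6: W-L = 11 → L
  i= 7: V-T =  2 → C
  i= 8: S-O =  4 → E
  i= 9: X-F = 18 → S
  i=10: R-O =  3 → D
  i=11: Q-V = 21 → V
  i=12: S-H = 11 → L
  i=13: M-K =  2 → C
  i=14: D-Z =  4 → E
  i=15: F-N = 18 → S
  i=16: Y-V =  3 → D
  i=17: J-O = 21 → V
  i=18: M-B = 11 → L
  i=19: P-N =  2 → C
  i=20: R-N =  4 → E
  i=21: O-W = 18 → S
  i=22: X-U =  3 → D
  i=23: S-X = 21 → V
  i=24: L-A = 11 → L
  i=25: V-T =  2 → C
  i=26: F-B =  4 → E
  i=27: N-V = 18 → S
  shifts repeat with period 6: LCESDV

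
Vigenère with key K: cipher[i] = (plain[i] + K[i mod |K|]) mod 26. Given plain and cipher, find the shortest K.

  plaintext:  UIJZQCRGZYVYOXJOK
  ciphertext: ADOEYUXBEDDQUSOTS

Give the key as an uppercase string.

  i= 0: A-U =  6 → G
  i= 1: D-I = 21 → V
  i= 2: O-J =  5 → F
  i= 3: E-Z =  5 → F
  i= 4: Y-Q =  8 → I
  i= 5: U-C = 18 → S
  i= 6: X-R =  6 → G
  i= 7: B-G = 21 → V
  i= 8: E-Z =  5 → F
  i= 9: D-Y =  5 → F
  i=10: D-V =  8 → I
  i=11: Q-Y = 18 → S
  i=12: U-O =  6 → G
  i=13: S-X = 21 → V
  i=14: O-J =  5 → F
  i=15: T-O =  5 → F
  i=16: S-K =  8 → I
  shifts repeat with period 6: GVFFIS

GVFFIS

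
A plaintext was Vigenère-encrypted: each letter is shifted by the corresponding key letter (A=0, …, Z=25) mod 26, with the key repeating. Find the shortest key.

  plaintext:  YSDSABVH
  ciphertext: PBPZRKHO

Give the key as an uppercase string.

  i= 0: P-Y = 17 → R
  i= 1: B-S =  9 → J
  i= 2: P-D = 12 → M
  i= 3: Z-S =  7 → H
  i= 4: R-A = 17 → R
  i= 5: K-B =  9 → J
  i= 6: H-V = 12 → M
  i= 7: O-H =  7 → H
  shifts repeat with period 4: RJMH

RJMH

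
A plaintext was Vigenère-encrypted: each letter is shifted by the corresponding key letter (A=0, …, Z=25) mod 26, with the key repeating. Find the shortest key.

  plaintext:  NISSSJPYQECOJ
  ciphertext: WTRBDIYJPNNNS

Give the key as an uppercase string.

  i= 0: W-N =  9 → J
  i= 1: T-I = 11 → L
  i= 2: R-S = 25 → Z
  i= 3: B-S =  9 → J
  i= 4: D-S = 11 → L
  i= 5: I-J = 25 → Z
  i= 6: Y-P =  9 → J
  i= 7: J-Y = 11 → L
  i= 8: P-Q = 25 → Z
  i= 9: N-E =  9 → J
  i=10: N-C = 11 → L
  i=11: N-O = 25 → Z
  i=12: S-J =  9 → J
  shifts repeat with period 3: JLZ

JLZ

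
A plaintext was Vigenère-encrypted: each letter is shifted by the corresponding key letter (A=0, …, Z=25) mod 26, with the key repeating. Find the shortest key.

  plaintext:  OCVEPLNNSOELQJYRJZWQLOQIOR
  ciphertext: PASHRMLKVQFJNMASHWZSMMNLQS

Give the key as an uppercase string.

  i= 0: P-O =  1 → B
  i= 1: A-C = 24 → Y
  i= 2: S-V = 23 → X
  i= 3: H-E =  3 → D
  i= 4: R-P =  2 → C
  i= 5: M-L =  1 → B
  i= 6: L-N = 24 → Y
  i= 7: K-N = 23 → X
  i= 8: V-S =  3 → D
  i= 9: Q-O =  2 → C
  i=10: F-E =  1 → B
  i=11: J-L = 24 → Y
  i=12: N-Q = 23 → X
  i=13: M-J =  3 → D
  i=14: A-Y =  2 → C
  i=15: S-R =  1 → B
  i=16: H-J = 24 → Y
  i=17: W-Z = 23 → X
  i=18: Z-W =  3 → D
  i=19: S-Q =  2 → C
  i=20: M-L =  1 → B
  i=21: M-O = 24 → Y
  i=22: N-Q = 23 → X
  i=23: L-I =  3 → D
  i=24: Q-O =  2 → C
  i=25: S-R =  1 → B
  shifts repeat with period 5: BYXDC

BYXDC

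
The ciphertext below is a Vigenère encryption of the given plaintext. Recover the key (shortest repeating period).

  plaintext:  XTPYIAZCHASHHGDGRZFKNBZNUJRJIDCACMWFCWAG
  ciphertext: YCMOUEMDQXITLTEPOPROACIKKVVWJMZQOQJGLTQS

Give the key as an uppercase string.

  i= 0: Y-X =  1 → B
  i= 1: C-T =  9 → J
  i= 2: M-P = 23 → X
  i= 3: O-Y = 16 → Q
  i= 4: U-I = 12 → M
  i= 5: E-A =  4 → E
  i= 6: M-Z = 13 → N
  i= 7: D-C =  1 → B
  i= 8: Q-H =  9 → J
  i= 9: X-A = 23 → X
  i=10: I-S = 16 → Q
  i=11: T-H = 12 → M
  i=12: L-H =  4 → E
  i=13: T-G = 13 → N
  i=14: E-D =  1 → B
  i=15: P-G =  9 → J
  i=16: O-R = 23 → X
  i=17: P-Z = 16 → Q
  i=18: R-F = 12 → M
  i=19: O-K =  4 → E
  i=20: A-N = 13 → N
  i=21: C-B =  1 → B
  i=22: I-Z =  9 → J
  i=23: K-N = 23 → X
  i=24: K-U = 16 → Q
  i=25: V-J = 12 → M
  i=26: V-R =  4 → E
  i=27: W-J = 13 → N
  i=28: J-I =  1 → B
  i=29: M-D =  9 → J
  i=30: Z-C = 23 → X
  i=31: Q-A = 16 → Q
  i=32: O-C = 12 → M
  i=33: Q-M =  4 → E
  i=34: J-W = 13 → N
  i=35: G-F =  1 → B
  i=36: L-C =  9 → J
  i=37: T-W = 23 → X
  i=38: Q-A = 16 → Q
  i=39: S-G = 12 → M
  shifts repeat with period 7: BJXQMEN

BJXQMEN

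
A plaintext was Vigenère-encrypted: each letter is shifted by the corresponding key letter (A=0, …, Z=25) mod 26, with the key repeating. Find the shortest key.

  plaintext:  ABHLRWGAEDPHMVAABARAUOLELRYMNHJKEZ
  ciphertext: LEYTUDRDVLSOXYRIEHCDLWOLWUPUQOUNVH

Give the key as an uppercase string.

LDRIDH

  i= 0: L-A = 11 → L
  i= 1: E-B =  3 → D
  i= 2: Y-H = 17 → R
  i= 3: T-L =  8 → I
  i= 4: U-R =  3 → D
  i= 5: D-W =  7 → H
  i= 6: R-G = 11 → L
  i= 7: D-A =  3 → D
  i= 8: V-E = 17 → R
  i= 9: L-D =  8 → I
  i=10: S-P =  3 → D
  i=11: O-H =  7 → H
  i=12: X-M = 11 → L
  i=13: Y-V =  3 → D
  i=14: R-A = 17 → R
  i=15: I-A =  8 → I
  i=16: E-B =  3 → D
  i=17: H-A =  7 → H
  i=18: C-R = 11 → L
  i=19: D-A =  3 → D
  i=20: L-U = 17 → R
  i=21: W-O =  8 → I
  i=22: O-L =  3 → D
  i=23: L-E =  7 → H
  i=24: W-L = 11 → L
  i=25: U-R =  3 → D
  i=26: P-Y = 17 → R
  i=27: U-M =  8 → I
  i=28: Q-N =  3 → D
  i=29: O-H =  7 → H
  i=30: U-J = 11 → L
  i=31: N-K =  3 → D
  i=32: V-E = 17 → R
  i=33: H-Z =  8 → I
  shifts repeat with period 6: LDRIDH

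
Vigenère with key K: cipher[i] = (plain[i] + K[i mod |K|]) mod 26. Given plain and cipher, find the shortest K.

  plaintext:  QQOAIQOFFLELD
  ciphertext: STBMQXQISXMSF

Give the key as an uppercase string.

  i= 0: S-Q =  2 → C
  i= 1: T-Q =  3 → D
  i= 2: B-O = 13 → N
  i= 3: M-A = 12 → M
  i= 4: Q-I =  8 → I
  i= 5: X-Q =  7 → H
  i= 6: Q-O =  2 → C
  i= 7: I-F =  3 → D
  i= 8: S-F = 13 → N
  i= 9: X-L = 12 → M
  i=10: M-E =  8 → I
  i=11: S-L =  7 → H
  i=12: F-D =  2 → C
  shifts repeat with period 6: CDNMIH

CDNMIH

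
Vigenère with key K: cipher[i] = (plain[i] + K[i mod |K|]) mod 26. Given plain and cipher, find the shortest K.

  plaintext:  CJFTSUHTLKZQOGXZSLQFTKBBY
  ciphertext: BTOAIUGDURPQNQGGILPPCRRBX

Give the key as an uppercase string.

  i= 0: B-C = 25 → Z
  i= 1: T-J = 10 → K
  i= 2: O-F =  9 → J
  i= 3: A-T =  7 → H
  i= 4: I-S = 16 → Q
  i= 5: U-U =  0 → A
  i= 6: G-H = 25 → Z
  i= 7: D-T = 10 → K
  i= 8: U-L =  9 → J
  i= 9: R-K =  7 → H
  i=10: P-Z = 16 → Q
  i=11: Q-Q =  0 → A
  i=12: N-O = 25 → Z
  i=13: Q-G = 10 → K
  i=14: G-X =  9 → J
  i=15: G-Z =  7 → H
  i=16: I-S = 16 → Q
  i=17: L-L =  0 → A
  i=18: P-Q = 25 → Z
  i=19: P-F = 10 → K
  i=20: C-T =  9 → J
  i=21: R-K =  7 → H
  i=22: R-B = 16 → Q
  i=23: B-B =  0 → A
  i=24: X-Y = 25 → Z
  shifts repeat with period 6: ZKJHQA

ZKJHQA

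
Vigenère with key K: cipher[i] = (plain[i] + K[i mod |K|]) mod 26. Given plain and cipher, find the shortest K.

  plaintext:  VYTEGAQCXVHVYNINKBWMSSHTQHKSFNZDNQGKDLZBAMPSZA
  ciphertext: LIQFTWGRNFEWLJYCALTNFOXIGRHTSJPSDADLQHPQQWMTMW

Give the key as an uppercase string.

QKXBNWQP

  i= 0: L-V = 16 → Q
  i= 1: I-Y = 10 → K
  i= 2: Q-T = 23 → X
  i= 3: F-E =  1 → B
  i= 4: T-G = 13 → N
  i= 5: W-A = 22 → W
  i= 6: G-Q = 16 → Q
  i= 7: R-C = 15 → P
  i= 8: N-X = 16 → Q
  i= 9: F-V = 10 → K
  i=10: E-H = 23 → X
  i=11: W-V =  1 → B
  i=12: L-Y = 13 → N
  i=13: J-N = 22 → W
  i=14: Y-I = 16 → Q
  i=15: C-N = 15 → P
  i=16: A-K = 16 → Q
  i=17: L-B = 10 → K
  i=18: T-W = 23 → X
  i=19: N-M =  1 → B
  i=20: F-S = 13 → N
  i=21: O-S = 22 → W
  i=22: X-H = 16 → Q
  i=23: I-T = 15 → P
  i=24: G-Q = 16 → Q
  i=25: R-H = 10 → K
  i=26: H-K = 23 → X
  i=27: T-S =  1 → B
  i=28: S-F = 13 → N
  i=29: J-N = 22 → W
  i=30: P-Z = 16 → Q
  i=31: S-D = 15 → P
  i=32: D-N = 16 → Q
  i=33: A-Q = 10 → K
  i=34: D-G = 23 → X
  i=35: L-K =  1 → B
  i=36: Q-D = 13 → N
  i=37: H-L = 22 → W
  i=38: P-Z = 16 → Q
  i=39: Q-B = 15 → P
  i=40: Q-A = 16 → Q
  i=41: W-M = 10 → K
  i=42: M-P = 23 → X
  i=43: T-S =  1 → B
  i=44: M-Z = 13 → N
  i=45: W-A = 22 → W
  shifts repeat with period 8: QKXBNWQP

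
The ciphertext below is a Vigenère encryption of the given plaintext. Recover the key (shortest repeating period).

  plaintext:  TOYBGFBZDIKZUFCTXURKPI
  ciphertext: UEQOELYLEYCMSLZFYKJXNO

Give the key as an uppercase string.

BQSNYGXM

  i= 0: U-T =  1 → B
  i= 1: E-O = 16 → Q
  i= 2: Q-Y = 18 → S
  i= 3: O-B = 13 → N
  i= 4: E-G = 24 → Y
  i= 5: L-F =  6 → G
  i= 6: Y-B = 23 → X
  i= 7: L-Z = 12 → M
  i= 8: E-D =  1 → B
  i= 9: Y-I = 16 → Q
  i=10: C-K = 18 → S
  i=11: M-Z = 13 → N
  i=12: S-U = 24 → Y
  i=13: L-F =  6 → G
  i=14: Z-C = 23 → X
  i=15: F-T = 12 → M
  i=16: Y-X =  1 → B
  i=17: K-U = 16 → Q
  i=18: J-R = 18 → S
  i=19: X-K = 13 → N
  i=20: N-P = 24 → Y
  i=21: O-I =  6 → G
  shifts repeat with period 8: BQSNYGXM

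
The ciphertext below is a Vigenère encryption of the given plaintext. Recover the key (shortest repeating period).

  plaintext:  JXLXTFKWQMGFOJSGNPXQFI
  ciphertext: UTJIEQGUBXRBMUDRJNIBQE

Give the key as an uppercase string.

LWYLL

  i= 0: U-J = 11 → L
  i= 1: T-X = 22 → W
  i= 2: J-L = 24 → Y
  i= 3: I-X = 11 → L
  i= 4: E-T = 11 → L
  i= 5: Q-F = 11 → L
  i= 6: G-K = 22 → W
  i= 7: U-W = 24 → Y
  i= 8: B-Q = 11 → L
  i= 9: X-M = 11 → L
  i=10: R-G = 11 → L
  i=11: B-F = 22 → W
  i=12: M-O = 24 → Y
  i=13: U-J = 11 → L
  i=14: D-S = 11 → L
  i=15: R-G = 11 → L
  i=16: J-N = 22 → W
  i=17: N-P = 24 → Y
  i=18: I-X = 11 → L
  i=19: B-Q = 11 → L
  i=20: Q-F = 11 → L
  i=21: E-I = 22 → W
  shifts repeat with period 5: LWYLL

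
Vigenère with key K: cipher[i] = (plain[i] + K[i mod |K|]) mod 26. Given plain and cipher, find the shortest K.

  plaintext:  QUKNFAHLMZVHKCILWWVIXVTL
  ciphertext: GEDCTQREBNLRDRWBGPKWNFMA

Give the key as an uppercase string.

QKTPO

  i= 0: G-Q = 16 → Q
  i= 1: E-U = 10 → K
  i= 2: D-K = 19 → T
  i= 3: C-N = 15 → P
  i= 4: T-F = 14 → O
  i= 5: Q-A = 16 → Q
  i= 6: R-H = 10 → K
  i= 7: E-L = 19 → T
  i= 8: B-M = 15 → P
  i= 9: N-Z = 14 → O
  i=10: L-V = 16 → Q
  i=11: R-H = 10 → K
  i=12: D-K = 19 → T
  i=13: R-C = 15 → P
  i=14: W-I = 14 → O
  i=15: B-L = 16 → Q
  i=16: G-W = 10 → K
  i=17: P-W = 19 → T
  i=18: K-V = 15 → P
  i=19: W-I = 14 → O
  i=20: N-X = 16 → Q
  i=21: F-V = 10 → K
  i=22: M-T = 19 → T
  i=23: A-L = 15 → P
  shifts repeat with period 5: QKTPO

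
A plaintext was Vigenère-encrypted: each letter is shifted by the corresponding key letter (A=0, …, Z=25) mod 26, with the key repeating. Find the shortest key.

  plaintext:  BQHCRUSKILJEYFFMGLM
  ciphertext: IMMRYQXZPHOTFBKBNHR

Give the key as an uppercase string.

  i= 0: I-B =  7 → H
  i= 1: M-Q = 22 → W
  i= 2: M-H =  5 → F
  i= 3: R-C = 15 → P
  i= 4: Y-R =  7 → H
  i= 5: Q-U = 22 → W
  i= 6: X-S =  5 → F
  i= 7: Z-K = 15 → P
  i= 8: P-I =  7 → H
  i= 9: H-L = 22 → W
  i=10: O-J =  5 → F
  i=11: T-E = 15 → P
  i=12: F-Y =  7 → H
  i=13: B-F = 22 → W
  i=14: K-F =  5 → F
  i=15: B-M = 15 → P
  i=16: N-G =  7 → H
  i=17: H-L = 22 → W
  i=18: R-M =  5 → F
  shifts repeat with period 4: HWFP

HWFP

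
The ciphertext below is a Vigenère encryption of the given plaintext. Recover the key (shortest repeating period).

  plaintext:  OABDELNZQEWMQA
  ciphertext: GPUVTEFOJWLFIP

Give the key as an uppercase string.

SPT

  i= 0: G-O = 18 → S
  i= 1: P-A = 15 → P
  i= 2: U-B = 19 → T
  i= 3: V-D = 18 → S
  i= 4: T-E = 15 → P
  i= 5: E-L = 19 → T
  i= 6: F-N = 18 → S
  i= 7: O-Z = 15 → P
  i= 8: J-Q = 19 → T
  i= 9: W-E = 18 → S
  i=10: L-W = 15 → P
  i=11: F-M = 19 → T
  i=12: I-Q = 18 → S
  i=13: P-A = 15 → P
  shifts repeat with period 3: SPT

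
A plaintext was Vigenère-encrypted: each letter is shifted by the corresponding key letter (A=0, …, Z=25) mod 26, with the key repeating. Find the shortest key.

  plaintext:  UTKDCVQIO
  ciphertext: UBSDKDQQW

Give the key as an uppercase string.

  i= 0: U-U =  0 → A
  i= 1: B-T =  8 → I
  i= 2: S-K =  8 → I
  i= 3: D-D =  0 → A
  i= 4: K-C =  8 → I
  i= 5: D-V =  8 → I
  i= 6: Q-Q =  0 → A
  i= 7: Q-I =  8 → I
  i= 8: W-O =  8 → I
  shifts repeat with period 3: AII

AII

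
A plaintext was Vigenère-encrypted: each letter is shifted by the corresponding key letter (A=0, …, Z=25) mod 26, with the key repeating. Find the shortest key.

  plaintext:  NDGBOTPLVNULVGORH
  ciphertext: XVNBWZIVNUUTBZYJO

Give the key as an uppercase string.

KSHAIGT

  i= 0: X-N = 10 → K
  i= 1: V-D = 18 → S
  i= 2: N-G =  7 → H
  i= 3: B-B =  0 → A
  i= 4: W-O =  8 → I
  i= 5: Z-T =  6 → G
  i= 6: I-P = 19 → T
  i= 7: V-L = 10 → K
  i= 8: N-V = 18 → S
  i= 9: U-N =  7 → H
  i=10: U-U =  0 → A
  i=11: T-L =  8 → I
  i=12: B-V =  6 → G
  i=13: Z-G = 19 → T
  i=14: Y-O = 10 → K
  i=15: J-R = 18 → S
  i=16: O-H =  7 → H
  shifts repeat with period 7: KSHAIGT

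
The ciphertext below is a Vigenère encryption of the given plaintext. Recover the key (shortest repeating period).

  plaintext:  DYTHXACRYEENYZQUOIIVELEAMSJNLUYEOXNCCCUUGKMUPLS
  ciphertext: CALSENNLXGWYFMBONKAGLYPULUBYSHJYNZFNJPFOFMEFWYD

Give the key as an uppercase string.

  i= 0: C-D = 25 → Z
  i= 1: A-Y =  2 → C
  i= 2: L-T = 18 → S
  i= 3: S-H = 11 → L
  i= 4: E-X =  7 → H
  i= 5: N-A = 13 → N
  i= 6: N-C = 11 → L
  i= 7: L-R = 20 → U
  i= 8: X-Y = 25 → Z
  i= 9: G-E =  2 → C
  i=10: W-E = 18 → S
  i=11: Y-N = 11 → L
  i=12: F-Y =  7 → H
  i=13: M-Z = 13 → N
  i=14: B-Q = 11 → L
  i=15: O-U = 20 → U
  i=16: N-O = 25 → Z
  i=17: K-I =  2 → C
  i=18: A-I = 18 → S
  i=19: G-V = 11 → L
  i=20: L-E =  7 → H
  i=21: Y-L = 13 → N
  i=22: P-E = 11 → L
  i=23: U-A = 20 → U
  i=24: L-M = 25 → Z
  i=25: U-S =  2 → C
  i=26: B-J = 18 → S
  i=27: Y-N = 11 → L
  i=28: S-L =  7 → H
  i=29: H-U = 13 → N
  i=30: J-Y = 11 → L
  i=31: Y-E = 20 → U
  i=32: N-O = 25 → Z
  i=33: Z-X =  2 → C
  i=34: F-N = 18 → S
  i=35: N-C = 11 → L
  i=36: J-C =  7 → H
  i=37: P-C = 13 → N
  i=38: F-U = 11 → L
  i=39: O-U = 20 → U
  i=40: F-G = 25 → Z
  i=41: M-K =  2 → C
  i=42: E-M = 18 → S
  i=43: F-U = 11 → L
  i=44: W-P =  7 → H
  i=45: Y-L = 13 → N
  i=46: D-S = 11 → L
  shifts repeat with period 8: ZCSLHNLU

ZCSLHNLU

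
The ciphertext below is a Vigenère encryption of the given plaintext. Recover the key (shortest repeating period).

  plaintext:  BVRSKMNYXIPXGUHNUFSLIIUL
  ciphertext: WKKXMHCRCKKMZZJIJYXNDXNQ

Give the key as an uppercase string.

VPTFC

  i= 0: W-B = 21 → V
  i= 1: K-V = 15 → P
  i= 2: K-R = 19 → T
  i= 3: X-S =  5 → F
  i= 4: M-K =  2 → C
  i= 5: H-M = 21 → V
  i= 6: C-N = 15 → P
  i= 7: R-Y = 19 → T
  i= 8: C-X =  5 → F
  i= 9: K-I =  2 → C
  i=10: K-P = 21 → V
  i=11: M-X = 15 → P
  i=12: Z-G = 19 → T
  i=13: Z-U =  5 → F
  i=14: J-H =  2 → C
  i=15: I-N = 21 → V
  i=16: J-U = 15 → P
  i=17: Y-F = 19 → T
  i=18: X-S =  5 → F
  i=19: N-L =  2 → C
  i=20: D-I = 21 → V
  i=21: X-I = 15 → P
  i=22: N-U = 19 → T
  i=23: Q-L =  5 → F
  shifts repeat with period 5: VPTFC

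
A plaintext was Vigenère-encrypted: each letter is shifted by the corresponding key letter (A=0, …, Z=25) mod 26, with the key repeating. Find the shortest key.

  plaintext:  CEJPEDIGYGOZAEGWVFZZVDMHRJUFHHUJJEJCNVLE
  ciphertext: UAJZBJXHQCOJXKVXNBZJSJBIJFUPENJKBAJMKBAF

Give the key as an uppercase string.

  i= 0: U-C = 18 → S
  i= 1: A-E = 22 → W
  i= 2: J-J =  0 → A
  i= 3: Z-P = 10 → K
  i= 4: B-E = 23 → X
  i= 5: J-D =  6 → G
  i= 6: X-I = 15 → P
  i= 7: H-G =  1 → B
  i= 8: Q-Y = 18 → S
  i= 9: C-G = 22 → W
  i=10: O-O =  0 → A
  i=11: J-Z = 10 → K
  i=12: X-A = 23 → X
  i=13: K-E =  6 → G
  i=14: V-G = 15 → P
  i=15: X-W =  1 → B
  i=16: N-V = 18 → S
  i=17: B-F = 22 → W
  i=18: Z-Z =  0 → A
  i=19: J-Z = 10 → K
  i=20: S-V = 23 → X
  i=21: J-D =  6 → G
  i=22: B-M = 15 → P
  i=23: I-H =  1 → B
  i=24: J-R = 18 → S
  i=25: F-J = 22 → W
  i=26: U-U =  0 → A
  i=27: P-F = 10 → K
  i=28: E-H = 23 → X
  i=29: N-H =  6 → G
  i=30: J-U = 15 → P
  i=31: K-J =  1 → B
  i=32: B-J = 18 → S
  i=33: A-E = 22 → W
  i=34: J-J =  0 → A
  i=35: M-C = 10 → K
  i=36: K-N = 23 → X
  i=37: B-V =  6 → G
  i=38: A-L = 15 → P
  i=39: F-E =  1 → B
  shifts repeat with period 8: SWAKXGPB

SWAKXGPB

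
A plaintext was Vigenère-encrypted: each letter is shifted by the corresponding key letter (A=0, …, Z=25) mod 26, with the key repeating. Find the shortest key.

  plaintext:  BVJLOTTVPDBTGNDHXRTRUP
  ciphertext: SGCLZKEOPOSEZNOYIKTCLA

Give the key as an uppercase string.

RLTAL

  i= 0: S-B = 17 → R
  i= 1: G-V = 11 → L
  i= 2: C-J = 19 → T
  i= 3: L-L =  0 → A
  i= 4: Z-O = 11 → L
  i= 5: K-T = 17 → R
  i= 6: E-T = 11 → L
  i= 7: O-V = 19 → T
  i= 8: P-P =  0 → A
  i= 9: O-D = 11 → L
  i=10: S-B = 17 → R
  i=11: E-T = 11 → L
  i=12: Z-G = 19 → T
  i=13: N-N =  0 → A
  i=14: O-D = 11 → L
  i=15: Y-H = 17 → R
  i=16: I-X = 11 → L
  i=17: K-R = 19 → T
  i=18: T-T =  0 → A
  i=19: C-R = 11 → L
  i=20: L-U = 17 → R
  i=21: A-P = 11 → L
  shifts repeat with period 5: RLTAL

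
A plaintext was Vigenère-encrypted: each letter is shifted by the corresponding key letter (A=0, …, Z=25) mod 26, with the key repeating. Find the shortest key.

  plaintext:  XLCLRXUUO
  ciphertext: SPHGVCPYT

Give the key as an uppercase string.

  i= 0: S-X = 21 → V
  i= 1: P-L =  4 → E
  i= 2: H-C =  5 → F
  i= 3: G-L = 21 → V
  i= 4: V-R =  4 → E
  i= 5: C-X =  5 → F
  i= 6: P-U = 21 → V
  i= 7: Y-U =  4 → E
  i= 8: T-O =  5 → F
  shifts repeat with period 3: VEF

VEF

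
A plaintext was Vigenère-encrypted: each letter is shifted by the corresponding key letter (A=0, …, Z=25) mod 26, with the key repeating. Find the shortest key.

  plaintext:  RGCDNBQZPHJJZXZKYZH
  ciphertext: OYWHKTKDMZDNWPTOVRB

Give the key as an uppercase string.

XSUE

  i= 0: O-R = 23 → X
  i= 1: Y-G = 18 → S
  i= 2: W-C = 20 → U
  i= 3: H-D =  4 → E
  i= 4: K-N = 23 → X
  i= 5: T-B = 18 → S
  i= 6: K-Q = 20 → U
  i= 7: D-Z =  4 → E
  i= 8: M-P = 23 → X
  i= 9: Z-H = 18 → S
  i=10: D-J = 20 → U
  i=11: N-J =  4 → E
  i=12: W-Z = 23 → X
  i=13: P-X = 18 → S
  i=14: T-Z = 20 → U
  i=15: O-K =  4 → E
  i=16: V-Y = 23 → X
  i=17: R-Z = 18 → S
  i=18: B-H = 20 → U
  shifts repeat with period 4: XSUE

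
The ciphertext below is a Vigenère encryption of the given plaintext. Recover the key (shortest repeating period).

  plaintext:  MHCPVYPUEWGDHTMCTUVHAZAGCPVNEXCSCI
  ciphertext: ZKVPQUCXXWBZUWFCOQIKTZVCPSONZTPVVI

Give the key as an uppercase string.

  i= 0: Z-M = 13 → N
  i= 1: K-H =  3 → D
  i= 2: V-C = 19 → T
  i= 3: P-P =  0 → A
  i= 4: Q-V = 21 → V
  i= 5: U-Y = 22 → W
  i= 6: C-P = 13 → N
  i= 7: X-U =  3 → D
  i= 8: X-E = 19 → T
  i= 9: W-W =  0 → A
  i=10: B-G = 21 → V
  i=11: Z-D = 22 → W
  i=12: U-H = 13 → N
  i=13: W-T =  3 → D
  i=14: F-M = 19 → T
  i=15: C-C =  0 → A
  i=16: O-T = 21 → V
  i=17: Q-U = 22 → W
  i=18: I-V = 13 → N
  i=19: K-H =  3 → D
  i=20: T-A = 19 → T
  i=21: Z-Z =  0 → A
  i=22: V-A = 21 → V
  i=23: C-G = 22 → W
  i=24: P-C = 13 → N
  i=25: S-P =  3 → D
  i=26: O-V = 19 → T
  i=27: N-N =  0 → A
  i=28: Z-E = 21 → V
  i=29: T-X = 22 → W
  i=30: P-C = 13 → N
  i=31: V-S =  3 → D
  i=32: V-C = 19 → T
  i=33: I-I =  0 → A
  shifts repeat with period 6: NDTAVW

NDTAVW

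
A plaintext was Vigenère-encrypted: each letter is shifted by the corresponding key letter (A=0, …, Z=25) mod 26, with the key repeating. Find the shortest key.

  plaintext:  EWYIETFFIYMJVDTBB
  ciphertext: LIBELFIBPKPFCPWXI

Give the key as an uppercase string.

  i= 0: L-E =  7 → H
  i= 1: I-W = 12 → M
  i= 2: B-Y =  3 → D
  i= 3: E-I = 22 → W
  i= 4: L-E =  7 → H
  i= 5: F-T = 12 → M
  i= 6: I-F =  3 → D
  i= 7: B-F = 22 → W
  i= 8: P-I =  7 → H
  i= 9: K-Y = 12 → M
  i=10: P-M =  3 → D
  i=11: F-J = 22 → W
  i=12: C-V =  7 → H
  i=13: P-D = 12 → M
  i=14: W-T =  3 → D
  i=15: X-B = 22 → W
  i=16: I-B =  7 → H
  shifts repeat with period 4: HMDW

HMDW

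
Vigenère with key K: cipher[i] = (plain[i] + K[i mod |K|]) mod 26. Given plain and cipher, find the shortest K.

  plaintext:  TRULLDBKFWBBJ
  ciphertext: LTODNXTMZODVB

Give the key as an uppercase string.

SCU

  i= 0: L-T = 18 → S
  i= 1: T-R =  2 → C
  i= 2: O-U = 20 → U
  i= 3: D-L = 18 → S
  i= 4: N-L =  2 → C
  i= 5: X-D = 20 → U
  i= 6: T-B = 18 → S
  i= 7: M-K =  2 → C
  i= 8: Z-F = 20 → U
  i= 9: O-W = 18 → S
  i=10: D-B =  2 → C
  i=11: V-B = 20 → U
  i=12: B-J = 18 → S
  shifts repeat with period 3: SCU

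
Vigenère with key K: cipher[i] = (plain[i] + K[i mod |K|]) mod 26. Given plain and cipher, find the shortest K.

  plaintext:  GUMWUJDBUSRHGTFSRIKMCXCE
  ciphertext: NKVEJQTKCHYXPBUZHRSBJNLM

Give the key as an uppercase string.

  i= 0: N-G =  7 → H
  i= 1: K-U = 16 → Q
  i= 2: V-M =  9 → J
  i= 3: E-W =  8 → I
  i= 4: J-U = 15 → P
  i= 5: Q-J =  7 → H
  i= 6: T-D = 16 → Q
  i= 7: K-B =  9 → J
  i= 8: C-U =  8 → I
  i= 9: H-S = 15 → P
  i=10: Y-R =  7 → H
  i=11: X-H = 16 → Q
  i=12: P-G =  9 → J
  i=13: B-T =  8 → I
  i=14: U-F = 15 → P
  i=15: Z-S =  7 → H
  i=16: H-R = 16 → Q
  i=17: R-I =  9 → J
  i=18: S-K =  8 → I
  i=19: B-M = 15 → P
  i=20: J-C =  7 → H
  i=21: N-X = 16 → Q
  i=22: L-C =  9 → J
  i=23: M-E =  8 → I
  shifts repeat with period 5: HQJIP

HQJIP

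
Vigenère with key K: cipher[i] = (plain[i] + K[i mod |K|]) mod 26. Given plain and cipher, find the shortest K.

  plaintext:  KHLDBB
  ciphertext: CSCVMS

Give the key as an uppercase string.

  i= 0: C-K = 18 → S
  i= 1: S-H = 11 → L
  i= 2: C-L = 17 → R
  i= 3: V-D = 18 → S
  i= 4: M-B = 11 → L
  i= 5: S-B = 17 → R
  shifts repeat with period 3: SLR

SLR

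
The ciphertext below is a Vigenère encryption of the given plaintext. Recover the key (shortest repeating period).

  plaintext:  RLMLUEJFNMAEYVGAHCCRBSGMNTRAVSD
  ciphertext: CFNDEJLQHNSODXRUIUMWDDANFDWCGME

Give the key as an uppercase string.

LUBSKFC

  i= 0: C-R = 11 → L
  i= 1: F-L = 20 → U
  i= 2: N-M =  1 → B
  i= 3: D-L = 18 → S
  i= 4: E-U = 10 → K
  i= 5: J-E =  5 → F
  i= 6: L-J =  2 → C
  i= 7: Q-F = 11 → L
  i= 8: H-N = 20 → U
  i= 9: N-M =  1 → B
  i=10: S-A = 18 → S
  i=11: O-E = 10 → K
  i=12: D-Y =  5 → F
  i=13: X-V =  2 → C
  i=14: R-G = 11 → L
  i=15: U-A = 20 → U
  i=16: I-H =  1 → B
  i=17: U-C = 18 → S
  i=18: M-C = 10 → K
  i=19: W-R =  5 → F
  i=20: D-B =  2 → C
  i=21: D-S = 11 → L
  i=22: A-G = 20 → U
  i=23: N-M =  1 → B
  i=24: F-N = 18 → S
  i=25: D-T = 10 → K
  i=26: W-R =  5 → F
  i=27: C-A =  2 → C
  i=28: G-V = 11 → L
  i=29: M-S = 20 → U
  i=30: E-D =  1 → B
  shifts repeat with period 7: LUBSKFC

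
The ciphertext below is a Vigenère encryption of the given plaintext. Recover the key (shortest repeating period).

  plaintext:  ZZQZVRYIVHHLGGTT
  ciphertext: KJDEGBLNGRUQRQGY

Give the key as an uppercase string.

LKNF

  i= 0: K-Z = 11 → L
  i= 1: J-Z = 10 → K
  i= 2: D-Q = 13 → N
  i= 3: E-Z =  5 → F
  i= 4: G-V = 11 → L
  i= 5: B-R = 10 → K
  i= 6: L-Y = 13 → N
  i= 7: N-I =  5 → F
  i= 8: G-V = 11 → L
  i= 9: R-H = 10 → K
  i=10: U-H = 13 → N
  i=11: Q-L =  5 → F
  i=12: R-G = 11 → L
  i=13: Q-G = 10 → K
  i=14: G-T = 13 → N
  i=15: Y-T =  5 → F
  shifts repeat with period 4: LKNF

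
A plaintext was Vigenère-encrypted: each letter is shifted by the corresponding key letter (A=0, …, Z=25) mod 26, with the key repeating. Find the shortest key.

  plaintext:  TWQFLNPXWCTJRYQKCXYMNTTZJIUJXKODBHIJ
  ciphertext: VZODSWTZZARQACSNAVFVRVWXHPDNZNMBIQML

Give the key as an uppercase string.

  i= 0: V-T =  2 → C
  i= 1: Z-W =  3 → D
  i= 2: O-Q = 24 → Y
  i= 3: D-F = 24 → Y
  i= 4: S-L =  7 → H
  i= 5: W-N =  9 → J
  i= 6: T-P =  4 → E
  i= 7: Z-X =  2 → C
  i= 8: Z-W =  3 → D
  i= 9: A-C = 24 → Y
  i=10: R-T = 24 → Y
  i=11: Q-J =  7 → H
  i=12: A-R =  9 → J
  i=13: C-Y =  4 → E
  i=14: S-Q =  2 → C
  i=15: N-K =  3 → D
  i=16: A-C = 24 → Y
  i=17: V-X = 24 → Y
  i=18: F-Y =  7 → H
  i=19: V-M =  9 → J
  i=20: R-N =  4 → E
  i=21: V-T =  2 → C
  i=22: W-T =  3 → D
  i=23: X-Z = 24 → Y
  i=24: H-J = 24 → Y
  i=25: P-I =  7 → H
  i=26: D-U =  9 → J
  i=27: N-J =  4 → E
  i=28: Z-X =  2 → C
  i=29: N-K =  3 → D
  i=30: M-O = 24 → Y
  i=31: B-D = 24 → Y
  i=32: I-B =  7 → H
  i=33: Q-H =  9 → J
  i=34: M-I =  4 → E
  i=35: L-J =  2 → C
  shifts repeat with period 7: CDYYHJE

CDYYHJE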